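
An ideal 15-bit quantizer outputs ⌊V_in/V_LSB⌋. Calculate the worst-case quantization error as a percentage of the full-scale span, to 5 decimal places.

Truncating → worst-case error = 1 LSB = V_FS/2^15, so 100/32768 = 0.00305176 % of full scale.

0.00305 %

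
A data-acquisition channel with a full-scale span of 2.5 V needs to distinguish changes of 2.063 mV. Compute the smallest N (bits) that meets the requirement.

11 bits

Number of steps required ≥ 2.5 V / 2.063 mV = 1211.83.
Need 2^N ≥ 1211.83; 2^10 = 1024, 2^11 = 2048.
Minimum N = 11.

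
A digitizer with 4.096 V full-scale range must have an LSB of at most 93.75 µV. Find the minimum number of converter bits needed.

Number of steps required ≥ 4.096 V / 93.75 µV = 43690.67.
Need 2^N ≥ 43690.67; 2^15 = 32768, 2^16 = 65536.
Minimum N = 16.

16 bits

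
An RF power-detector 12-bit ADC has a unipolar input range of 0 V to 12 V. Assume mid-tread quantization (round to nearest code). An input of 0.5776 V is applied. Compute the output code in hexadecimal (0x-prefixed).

code 0xC5 (decimal 197)

LSB = 12 V / 4096 = 2.930 mV.
(V_in − V_low)/LSB = (0.5776 − 0) / 0.00292969 = 197.154.
round(197.154) = 197.
In hexadecimal (0x-prefixed): 0xC5.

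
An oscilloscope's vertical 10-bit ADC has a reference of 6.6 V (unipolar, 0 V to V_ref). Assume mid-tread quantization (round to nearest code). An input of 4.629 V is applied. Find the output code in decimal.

With 1024 levels over 6.6 V, one step is 6.445 mV.
(V_in − V_low)/LSB = (4.629 − 0) / 0.00644531 = 718.196.
round(718.196) = 718.

code 718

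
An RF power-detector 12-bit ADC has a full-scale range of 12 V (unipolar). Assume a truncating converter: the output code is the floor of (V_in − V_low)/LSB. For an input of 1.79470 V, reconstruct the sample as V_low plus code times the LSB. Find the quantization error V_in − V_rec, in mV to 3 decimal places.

1.731 mV

LSB = 12/2^12 = 2.930 mV.
(1.79470 − 0)/0.00292969 = 612.5909; ⌊·⌋ gives code 612.
Reconstructed: 1.7929688 V.
Difference: 0.00173125 V → 1.731 mV.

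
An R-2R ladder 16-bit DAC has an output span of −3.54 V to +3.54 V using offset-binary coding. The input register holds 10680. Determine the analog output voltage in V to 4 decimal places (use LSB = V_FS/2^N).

-2.3862 V

LSB = 7.08 V / 2^16 = 108.03 µV.
V_out = (−3.54) + 10680 × 0.000108032 V = -2.38622 V.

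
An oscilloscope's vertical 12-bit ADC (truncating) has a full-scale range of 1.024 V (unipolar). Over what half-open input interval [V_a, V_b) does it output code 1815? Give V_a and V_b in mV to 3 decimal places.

LSB = 1.024/2^12 = 250.00 µV.
V_a = V_low + 1815·LSB = 0.45375 V; V_b = V_low + 1816·LSB = 0.454 V.

[453.750 mV, 454.000 mV)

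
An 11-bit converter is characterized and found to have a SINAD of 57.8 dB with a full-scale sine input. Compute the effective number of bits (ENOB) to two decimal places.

9.31 bits

ENOB = (SINAD − 1.76) / 6.02 = (57.8 − 1.76)/6.02 = 9.309.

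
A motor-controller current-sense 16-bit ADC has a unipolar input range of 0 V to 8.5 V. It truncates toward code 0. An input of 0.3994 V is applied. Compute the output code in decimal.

With 65536 levels over 8.5 V, one step is 129.70 µV.
Input sits at 3079.421 steps above V_low.
Floor → code 3079.

code 3079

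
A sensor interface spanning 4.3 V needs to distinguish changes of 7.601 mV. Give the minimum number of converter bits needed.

Number of steps required ≥ 4.3 V / 7.601 mV = 565.72.
Need 2^N ≥ 565.72; 2^9 = 512, 2^10 = 1024.
Minimum N = 10.

10 bits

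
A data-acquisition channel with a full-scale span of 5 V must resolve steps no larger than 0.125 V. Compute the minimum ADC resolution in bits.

Number of steps required ≥ 5 V / 0.125 V = 40.00.
Need 2^N ≥ 40.00; 2^5 = 32, 2^6 = 64.
Minimum N = 6.

6 bits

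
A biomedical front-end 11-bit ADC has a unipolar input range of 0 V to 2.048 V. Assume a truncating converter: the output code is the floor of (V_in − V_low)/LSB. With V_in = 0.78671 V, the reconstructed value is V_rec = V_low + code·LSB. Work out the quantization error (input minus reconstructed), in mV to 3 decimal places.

0.710 mV

Step size: 2.048 V ÷ 2^11 = 1.000 mV.
(0.78671 − 0)/0.001 = 786.7100; ⌊·⌋ gives code 786.
Reconstructed: 0.786 V.
Difference: 0.00071 V → 0.710 mV.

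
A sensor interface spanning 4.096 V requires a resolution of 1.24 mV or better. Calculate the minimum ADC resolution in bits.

12 bits

Number of steps required ≥ 4.096 V / 1.24 mV = 3303.23.
Need 2^N ≥ 3303.23; 2^11 = 2048, 2^12 = 4096.
Minimum N = 12.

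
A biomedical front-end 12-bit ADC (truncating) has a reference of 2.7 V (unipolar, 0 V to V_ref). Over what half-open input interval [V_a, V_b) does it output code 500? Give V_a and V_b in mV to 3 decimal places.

LSB = 2.7/2^12 = 0.659 mV.
V_a = V_low + 500·LSB = 0.32959 V; V_b = V_low + 501·LSB = 0.330249 V.

[329.590 mV, 330.249 mV)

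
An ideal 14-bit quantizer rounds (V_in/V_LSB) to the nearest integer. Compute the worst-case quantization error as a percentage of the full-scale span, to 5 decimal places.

0.00305 %

Rounding → worst-case error = ½ LSB = V_FS/2^15, so 100/32768 = 0.00305176 % of full scale.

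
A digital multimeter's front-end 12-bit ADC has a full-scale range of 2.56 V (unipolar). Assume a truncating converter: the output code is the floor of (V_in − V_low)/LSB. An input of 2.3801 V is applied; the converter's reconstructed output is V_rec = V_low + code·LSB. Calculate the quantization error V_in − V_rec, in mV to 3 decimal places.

0.100 mV

LSB = 2.56/2^12 = 0.625 mV.
Scaled input = 3808.1600 LSBs, so code = 3808.
Code 3808 maps back to 0 + 3808×0.000625 V = 2.38 V.
Difference: 0.0001 V → 0.100 mV.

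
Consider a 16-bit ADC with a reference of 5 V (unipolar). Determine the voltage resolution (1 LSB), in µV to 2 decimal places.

Full-scale span = 5 V.
LSB = 5 / 2^16 = 5 / 65536 = 7.62939e-05 V = 76.29 µV.

76.29 µV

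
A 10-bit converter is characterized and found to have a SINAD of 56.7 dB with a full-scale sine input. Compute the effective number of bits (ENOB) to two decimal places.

9.13 bits

ENOB = (SINAD − 1.76) / 6.02 = (56.7 − 1.76)/6.02 = 9.126.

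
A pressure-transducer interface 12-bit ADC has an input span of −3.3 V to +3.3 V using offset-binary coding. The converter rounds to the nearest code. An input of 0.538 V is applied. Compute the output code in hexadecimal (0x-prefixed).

LSB = 6.6 V / 4096 = 1.611 mV.
Input sits at 2381.886 steps above V_low.
So the output code is 2382.
In hexadecimal (0x-prefixed): 0x94E.

code 0x94E (decimal 2382)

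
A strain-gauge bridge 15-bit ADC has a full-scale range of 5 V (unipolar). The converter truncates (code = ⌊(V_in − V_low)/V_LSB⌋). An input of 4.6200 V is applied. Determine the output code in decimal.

LSB = 5 V / 32768 = 152.59 µV.
(V_in − V_low)/LSB = (4.6200 − 0) / 0.000152588 = 30277.632.
Floor → code 30277.

code 30277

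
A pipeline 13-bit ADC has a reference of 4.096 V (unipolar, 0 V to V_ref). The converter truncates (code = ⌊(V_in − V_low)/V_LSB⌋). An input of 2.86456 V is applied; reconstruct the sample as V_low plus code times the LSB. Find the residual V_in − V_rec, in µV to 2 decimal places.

60.00 µV

LSB = 4.096/2^13 = 0.500 mV.
(2.86456 − 0)/0.0005 = 5729.1200; ⌊·⌋ gives code 5729.
V_rec = 0 + 5729·0.0005 = 2.8645 V.
V_in − V_rec = 6e-05 V = 60.00 µV.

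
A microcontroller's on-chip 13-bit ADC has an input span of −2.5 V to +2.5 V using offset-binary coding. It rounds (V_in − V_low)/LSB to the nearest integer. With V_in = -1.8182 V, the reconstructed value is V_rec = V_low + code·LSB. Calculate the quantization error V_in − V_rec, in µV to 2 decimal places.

37.30 µV

LSB = 5/2^13 = 0.610 mV.
(-1.8182 − (−2.5))/0.000610352 = 1117.0611; round gives code 1117.
Code 1117 maps back to (−2.5) + 1117×0.000610352 V = -1.8182373 V.
V_in − V_rec = 3.73047e-05 V = 37.30 µV.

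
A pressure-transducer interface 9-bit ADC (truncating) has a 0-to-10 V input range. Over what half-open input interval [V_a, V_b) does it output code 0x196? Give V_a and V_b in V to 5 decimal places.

LSB = 10/2^9 = 19.531 mV.
Code 0x196 = 406 decimal.
V_a = V_low + 406·LSB = 7.92969 V; V_b = V_low + 407·LSB = 7.94922 V.

[7.92969 V, 7.94922 V)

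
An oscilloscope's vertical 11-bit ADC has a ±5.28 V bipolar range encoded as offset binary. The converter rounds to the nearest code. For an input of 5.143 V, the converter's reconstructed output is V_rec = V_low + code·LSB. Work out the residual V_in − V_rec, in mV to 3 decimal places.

2.219 mV

One LSB is 10.56 V / 2048 = 5.156 mV.
(5.143 − (−5.28))/0.00515625 = 2021.4303; round gives code 2021.
V_rec = (−5.28) + 2021·0.00515625 = 5.1407812 V.
Difference: 0.00221875 V → 2.219 mV.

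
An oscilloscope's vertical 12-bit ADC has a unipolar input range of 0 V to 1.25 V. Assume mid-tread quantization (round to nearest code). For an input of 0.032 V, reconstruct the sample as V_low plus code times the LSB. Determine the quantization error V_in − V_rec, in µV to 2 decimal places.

Step size: 1.25 V ÷ 2^12 = 305.18 µV.
Scaled input = 104.8576 LSBs, so code = 105.
Code 105 maps back to 0 + 105×0.000305176 V = 0.032043457 V.
V_in − V_rec = -4.3457e-05 V = -43.46 µV.

-43.46 µV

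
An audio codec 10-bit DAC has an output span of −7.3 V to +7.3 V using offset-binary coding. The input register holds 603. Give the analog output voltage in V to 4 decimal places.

LSB = 14.6 V / 2^10 = 14.258 mV.
V_out = (−7.3) + 603 × 0.0142578 V = 1.29746 V.

1.2975 V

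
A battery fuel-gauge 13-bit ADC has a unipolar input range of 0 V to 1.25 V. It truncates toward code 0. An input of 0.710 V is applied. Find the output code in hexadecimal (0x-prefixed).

Full-scale span = 1.25 V; LSB = 1.25/2^13 = 152.59 µV.
Input sits at 4653.056 steps above V_low.
So the output code is 4653.
In hexadecimal (0x-prefixed): 0x122D.

code 0x122D (decimal 4653)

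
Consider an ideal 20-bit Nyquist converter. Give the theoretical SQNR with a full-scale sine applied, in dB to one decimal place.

SNR ≈ 6.02·N + 1.76 dB = 6.02·20 + 1.76 = 122.16 dB.

122.2 dB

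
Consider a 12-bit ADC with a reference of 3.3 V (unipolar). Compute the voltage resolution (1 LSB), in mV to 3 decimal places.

0.806 mV

Full-scale span = 3.3 V.
LSB = 3.3 / 2^12 = 3.3 / 4096 = 0.000805664 V = 0.806 mV.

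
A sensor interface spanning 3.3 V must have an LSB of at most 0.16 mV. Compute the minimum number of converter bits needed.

Number of steps required ≥ 3.3 V / 0.16 mV = 20625.00.
Need 2^N ≥ 20625.00; 2^14 = 16384, 2^15 = 32768.
Minimum N = 15.

15 bits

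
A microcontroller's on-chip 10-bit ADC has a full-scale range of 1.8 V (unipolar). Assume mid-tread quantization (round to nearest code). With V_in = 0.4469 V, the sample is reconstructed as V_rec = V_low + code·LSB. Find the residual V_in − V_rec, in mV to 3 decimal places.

LSB = 1.8/2^10 = 1.758 mV.
(V_in − V_low)/LSB = (0.4469 − 0)/0.00175781 = 254.2364 → code 254 (round).
Reconstructed: 0.44648437 V.
Error = 0.4469 − 0.44648437 = 0.000415625 V = 0.416 mV.

0.416 mV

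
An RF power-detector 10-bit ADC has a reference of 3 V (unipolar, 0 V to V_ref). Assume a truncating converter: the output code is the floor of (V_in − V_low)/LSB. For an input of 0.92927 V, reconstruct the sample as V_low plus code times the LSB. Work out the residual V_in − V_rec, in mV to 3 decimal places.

0.559 mV

One LSB is 3 V / 1024 = 2.930 mV.
(0.92927 − 0)/0.00292969 = 317.1908; ⌊·⌋ gives code 317.
V_rec = 0 + 317·0.00292969 = 0.92871094 V.
V_in − V_rec = 0.000559062 V = 0.559 mV.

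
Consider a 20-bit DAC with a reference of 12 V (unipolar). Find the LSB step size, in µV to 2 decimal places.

11.44 µV

Full-scale span = 12 V.
LSB = 12 / 2^20 = 12 / 1048576 = 1.14441e-05 V = 11.44 µV.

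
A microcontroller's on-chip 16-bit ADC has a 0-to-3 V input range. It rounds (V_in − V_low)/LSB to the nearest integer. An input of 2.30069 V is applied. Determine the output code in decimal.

code 50259

With 65536 levels over 3 V, one step is 45.78 µV.
(2.30069 − 0) / 4.57764e-05 = 50259.340 LSBs.
Round → code 50259.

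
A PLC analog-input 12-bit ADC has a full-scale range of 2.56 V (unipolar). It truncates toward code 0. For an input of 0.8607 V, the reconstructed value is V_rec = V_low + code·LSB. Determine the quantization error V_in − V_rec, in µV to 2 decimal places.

75.00 µV

LSB = 2.56/2^12 = 0.625 mV.
(0.8607 − 0)/0.000625 = 1377.1200; ⌊·⌋ gives code 1377.
Reconstructed: 0.860625 V.
Difference: 7.5e-05 V → 75.00 µV.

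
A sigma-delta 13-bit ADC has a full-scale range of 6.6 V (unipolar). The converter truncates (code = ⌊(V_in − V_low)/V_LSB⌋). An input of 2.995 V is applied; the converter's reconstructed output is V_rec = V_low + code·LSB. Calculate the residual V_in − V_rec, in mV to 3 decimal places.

LSB = 6.6/2^13 = 0.806 mV.
(2.995 − 0)/0.000805664 = 3717.4303; ⌊·⌋ gives code 3717.
Code 3717 maps back to 0 + 3717×0.000805664 V = 2.9946533 V.
Error = 2.995 − 2.9946533 = 0.00034668 V = 0.347 mV.

0.347 mV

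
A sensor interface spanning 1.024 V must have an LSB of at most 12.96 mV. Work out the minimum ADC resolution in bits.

7 bits

Number of steps required ≥ 1.024 V / 12.96 mV = 79.01.
Need 2^N ≥ 79.01; 2^6 = 64, 2^7 = 128.
Minimum N = 7.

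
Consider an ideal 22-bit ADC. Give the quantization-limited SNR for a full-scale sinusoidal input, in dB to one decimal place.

SNR ≈ 6.02·N + 1.76 dB = 6.02·22 + 1.76 = 134.20 dB.

134.2 dB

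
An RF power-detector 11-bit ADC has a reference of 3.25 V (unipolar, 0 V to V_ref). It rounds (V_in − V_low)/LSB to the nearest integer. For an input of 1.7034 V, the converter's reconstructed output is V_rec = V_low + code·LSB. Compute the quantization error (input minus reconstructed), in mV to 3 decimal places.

Step size: 3.25 V ÷ 2^11 = 1.587 mV.
Scaled input = 1073.4041 LSBs, so code = 1073.
Reconstructed: 1.7027588 V.
Difference: 0.000641211 V → 0.641 mV.

0.641 mV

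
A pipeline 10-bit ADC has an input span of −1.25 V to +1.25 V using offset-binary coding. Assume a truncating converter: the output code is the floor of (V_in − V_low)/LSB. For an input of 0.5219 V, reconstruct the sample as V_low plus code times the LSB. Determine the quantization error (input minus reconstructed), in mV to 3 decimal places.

1.880 mV

One LSB is 2.5 V / 1024 = 2.441 mV.
Scaled input = 725.7702 LSBs, so code = 725.
V_rec = (−1.25) + 725·0.00244141 = 0.52001953 V.
V_in − V_rec = 0.00188047 V = 1.880 mV.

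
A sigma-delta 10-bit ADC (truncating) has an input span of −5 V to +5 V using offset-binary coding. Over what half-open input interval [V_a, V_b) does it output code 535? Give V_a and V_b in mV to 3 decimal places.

LSB = 10/2^10 = 9.766 mV.
V_a = V_low + 535·LSB = 0.224609 V; V_b = V_low + 536·LSB = 0.234375 V.

[224.609 mV, 234.375 mV)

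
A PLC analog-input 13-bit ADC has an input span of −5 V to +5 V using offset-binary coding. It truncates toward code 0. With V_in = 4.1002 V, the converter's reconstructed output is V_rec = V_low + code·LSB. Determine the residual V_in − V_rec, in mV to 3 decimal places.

1.079 mV

One LSB is 10 V / 8192 = 1.221 mV.
(4.1002 − (−5))/0.0012207 = 7454.8838; ⌊·⌋ gives code 7454.
V_rec = (−5) + 7454·0.0012207 = 4.0991211 V.
V_in − V_rec = 0.00107891 V = 1.079 mV.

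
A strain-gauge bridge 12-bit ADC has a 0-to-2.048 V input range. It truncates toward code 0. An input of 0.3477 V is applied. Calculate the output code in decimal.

code 695

Full-scale span = 2.048 V; LSB = 2.048/2^12 = 0.500 mV.
Input sits at 695.400 steps above V_low.
So the output code is 695.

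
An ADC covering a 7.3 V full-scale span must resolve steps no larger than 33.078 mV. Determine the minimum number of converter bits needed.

8 bits

Number of steps required ≥ 7.3 V / 33.078 mV = 220.69.
Need 2^N ≥ 220.69; 2^7 = 128, 2^8 = 256.
Minimum N = 8.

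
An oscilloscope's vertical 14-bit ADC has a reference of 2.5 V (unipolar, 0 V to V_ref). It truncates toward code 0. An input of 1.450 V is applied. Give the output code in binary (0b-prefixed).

LSB = 2.5 V / 16384 = 152.59 µV.
Input sits at 9502.720 steps above V_low.
So the output code is 9502.
In binary (0b-prefixed): 0b10010100011110.

code 0b10010100011110 (decimal 9502)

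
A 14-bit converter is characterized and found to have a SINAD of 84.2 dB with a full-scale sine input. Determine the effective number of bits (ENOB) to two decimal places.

13.69 bits

ENOB = (SINAD − 1.76) / 6.02 = (84.2 − 1.76)/6.02 = 13.694.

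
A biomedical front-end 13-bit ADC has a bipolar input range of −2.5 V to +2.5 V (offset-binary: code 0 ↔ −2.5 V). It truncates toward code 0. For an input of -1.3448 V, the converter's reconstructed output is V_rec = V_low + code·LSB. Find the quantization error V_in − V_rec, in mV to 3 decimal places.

LSB = 5/2^13 = 0.610 mV.
Scaled input = 1892.6797 LSBs, so code = 1892.
Reconstructed: -1.3452148 V.
Difference: 0.000414844 V → 0.415 mV.

0.415 mV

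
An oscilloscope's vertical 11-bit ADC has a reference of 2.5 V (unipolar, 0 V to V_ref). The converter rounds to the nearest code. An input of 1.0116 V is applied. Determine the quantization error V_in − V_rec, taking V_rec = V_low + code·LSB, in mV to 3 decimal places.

Step size: 2.5 V ÷ 2^11 = 1.221 mV.
(1.0116 − 0)/0.0012207 = 828.7027; round gives code 829.
V_rec = 0 + 829·0.0012207 = 1.0119629 V.
V_in − V_rec = -0.000362891 V = -0.363 mV.

-0.363 mV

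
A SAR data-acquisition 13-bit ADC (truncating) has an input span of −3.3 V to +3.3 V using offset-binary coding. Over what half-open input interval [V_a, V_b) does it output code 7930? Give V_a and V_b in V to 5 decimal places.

[3.08892 V, 3.08972 V)

LSB = 6.6/2^13 = 0.806 mV.
V_a = V_low + 7930·LSB = 3.08892 V; V_b = V_low + 7931·LSB = 3.08972 V.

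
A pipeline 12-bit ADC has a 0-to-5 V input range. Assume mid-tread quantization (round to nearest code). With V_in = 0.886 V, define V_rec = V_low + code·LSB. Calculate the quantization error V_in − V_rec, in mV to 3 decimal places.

One LSB is 5 V / 4096 = 1.221 mV.
(0.886 − 0)/0.0012207 = 725.8112; round gives code 726.
Reconstructed: 0.88623047 V.
Difference: -0.000230469 V → -0.230 mV.

-0.230 mV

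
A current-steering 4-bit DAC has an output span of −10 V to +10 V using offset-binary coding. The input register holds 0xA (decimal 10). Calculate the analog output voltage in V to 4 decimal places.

2.5000 V

LSB = 20 V / 2^4 = 1.2500 V.
Code 0xA = 10 decimal.
V_out = (−10) + 10 × 1.25 V = 2.5 V.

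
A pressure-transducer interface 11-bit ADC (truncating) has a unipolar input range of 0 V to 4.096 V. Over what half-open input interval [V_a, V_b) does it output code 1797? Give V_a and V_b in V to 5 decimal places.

[3.59400 V, 3.59600 V)

LSB = 4.096/2^11 = 2.000 mV.
V_a = V_low + 1797·LSB = 3.594 V; V_b = V_low + 1798·LSB = 3.596 V.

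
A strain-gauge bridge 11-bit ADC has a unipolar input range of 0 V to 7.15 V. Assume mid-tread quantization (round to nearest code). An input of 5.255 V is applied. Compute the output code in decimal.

code 1505

Full-scale span = 7.15 V; LSB = 7.15/2^11 = 3.491 mV.
Input sits at 1505.208 steps above V_low.
So the output code is 1505.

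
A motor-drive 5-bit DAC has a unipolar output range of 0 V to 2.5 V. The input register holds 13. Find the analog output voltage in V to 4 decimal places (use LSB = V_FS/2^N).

1.0156 V

LSB = 2.5 V / 2^5 = 78.125 mV.
V_out = 0 + 13 × 0.078125 V = 1.01562 V.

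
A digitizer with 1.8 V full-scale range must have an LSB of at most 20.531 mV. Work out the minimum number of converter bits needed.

Number of steps required ≥ 1.8 V / 20.531 mV = 87.67.
Need 2^N ≥ 87.67; 2^6 = 64, 2^7 = 128.
Minimum N = 7.

7 bits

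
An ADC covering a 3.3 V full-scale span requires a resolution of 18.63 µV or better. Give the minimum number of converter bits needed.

18 bits

Number of steps required ≥ 3.3 V / 18.63 µV = 177133.66.
Need 2^N ≥ 177133.66; 2^17 = 131072, 2^18 = 262144.
Minimum N = 18.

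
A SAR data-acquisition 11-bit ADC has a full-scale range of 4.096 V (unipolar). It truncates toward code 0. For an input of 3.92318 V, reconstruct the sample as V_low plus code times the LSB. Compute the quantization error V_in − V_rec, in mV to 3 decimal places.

1.180 mV

One LSB is 4.096 V / 2048 = 2.000 mV.
(V_in − V_low)/LSB = (3.92318 − 0)/0.002 = 1961.5900 → code 1961 (floor).
Code 1961 maps back to 0 + 1961×0.002 V = 3.922 V.
Error = 3.92318 − 3.922 = 0.00118 V = 1.180 mV.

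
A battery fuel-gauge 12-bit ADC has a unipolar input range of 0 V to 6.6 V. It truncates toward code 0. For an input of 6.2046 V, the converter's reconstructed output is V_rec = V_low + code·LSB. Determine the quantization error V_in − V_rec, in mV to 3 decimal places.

0.987 mV

One LSB is 6.6 V / 4096 = 1.611 mV.
(6.2046 − 0)/0.00161133 = 3850.6124; ⌊·⌋ gives code 3850.
Reconstructed: 6.2036133 V.
V_in − V_rec = 0.000986719 V = 0.987 mV.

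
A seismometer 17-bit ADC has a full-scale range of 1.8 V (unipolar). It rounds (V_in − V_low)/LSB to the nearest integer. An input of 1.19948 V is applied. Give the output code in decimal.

code 87343

Full-scale span = 1.8 V; LSB = 1.8/2^17 = 13.73 µV.
(1.19948 − 0) / 1.37329e-05 = 87343.468 LSBs.
Round → code 87343.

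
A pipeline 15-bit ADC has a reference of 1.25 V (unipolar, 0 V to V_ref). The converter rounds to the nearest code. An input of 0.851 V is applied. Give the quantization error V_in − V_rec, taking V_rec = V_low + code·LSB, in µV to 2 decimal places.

17.33 µV

Step size: 1.25 V ÷ 2^15 = 38.15 µV.
Scaled input = 22308.4544 LSBs, so code = 22308.
Reconstructed: 0.85098267 V.
V_in − V_rec = 1.7334e-05 V = 17.33 µV.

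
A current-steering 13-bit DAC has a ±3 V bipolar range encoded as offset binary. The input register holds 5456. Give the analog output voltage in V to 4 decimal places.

0.9961 V

LSB = 6 V / 2^13 = 0.732 mV.
V_out = (−3) + 5456 × 0.000732422 V = 0.996094 V.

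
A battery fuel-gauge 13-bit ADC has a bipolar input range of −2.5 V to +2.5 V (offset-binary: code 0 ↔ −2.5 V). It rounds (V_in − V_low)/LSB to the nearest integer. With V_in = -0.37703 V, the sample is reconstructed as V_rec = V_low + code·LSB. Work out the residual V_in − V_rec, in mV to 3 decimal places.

LSB = 5/2^13 = 0.610 mV.
(V_in − V_low)/LSB = (-0.37703 − (−2.5))/0.000610352 = 3478.2740 → code 3478 (round).
Code 3478 maps back to (−2.5) + 3478×0.000610352 V = -0.37719727 V.
Error = -0.37703 − (−0.37719727) = 0.000167266 V = 0.167 mV.

0.167 mV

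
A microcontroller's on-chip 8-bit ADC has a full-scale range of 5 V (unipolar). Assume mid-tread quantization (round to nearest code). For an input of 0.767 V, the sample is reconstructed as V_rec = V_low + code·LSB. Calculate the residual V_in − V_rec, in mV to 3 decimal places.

One LSB is 5 V / 256 = 19.531 mV.
Scaled input = 39.2704 LSBs, so code = 39.
Reconstructed: 0.76171875 V.
V_in − V_rec = 0.00528125 V = 5.281 mV.

5.281 mV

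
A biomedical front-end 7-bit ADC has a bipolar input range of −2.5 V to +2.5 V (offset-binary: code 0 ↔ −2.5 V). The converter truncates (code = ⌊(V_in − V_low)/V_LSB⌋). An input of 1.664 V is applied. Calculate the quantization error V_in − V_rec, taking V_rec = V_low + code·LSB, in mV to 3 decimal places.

23.375 mV

LSB = 5/2^7 = 39.062 mV.
(V_in − V_low)/LSB = (1.664 − (−2.5))/0.0390625 = 106.5984 → code 106 (floor).
V_rec = (−2.5) + 106·0.0390625 = 1.640625 V.
Difference: 0.023375 V → 23.375 mV.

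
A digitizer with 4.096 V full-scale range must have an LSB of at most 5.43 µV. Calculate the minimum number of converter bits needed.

Number of steps required ≥ 4.096 V / 5.43 µV = 754327.81.
Need 2^N ≥ 754327.81; 2^19 = 524288, 2^20 = 1048576.
Minimum N = 20.

20 bits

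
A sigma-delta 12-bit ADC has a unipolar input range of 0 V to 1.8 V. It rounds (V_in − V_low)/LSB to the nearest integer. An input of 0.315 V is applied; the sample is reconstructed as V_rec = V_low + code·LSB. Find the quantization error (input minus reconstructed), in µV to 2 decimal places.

LSB = 1.8/2^12 = 439.45 µV.
Scaled input = 716.8000 LSBs, so code = 717.
V_rec = 0 + 717·0.000439453 = 0.31508789 V.
Difference: -8.78906e-05 V → -87.89 µV.

-87.89 µV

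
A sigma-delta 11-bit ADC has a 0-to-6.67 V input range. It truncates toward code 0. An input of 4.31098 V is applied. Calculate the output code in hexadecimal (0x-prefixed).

code 0x52B (decimal 1323)

LSB = 6.67 V / 2048 = 3.257 mV.
Input sits at 1323.671 steps above V_low.
⌊·⌋(1323.671) = 1323.
In hexadecimal (0x-prefixed): 0x52B.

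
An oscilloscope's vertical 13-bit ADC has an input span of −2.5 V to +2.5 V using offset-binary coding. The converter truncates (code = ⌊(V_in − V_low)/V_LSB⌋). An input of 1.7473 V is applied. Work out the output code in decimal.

code 6958

LSB = 5 V / 8192 = 0.610 mV.
(1.7473 − (−2.5)) / 0.000610352 = 6958.776 LSBs.
⌊·⌋(6958.776) = 6958.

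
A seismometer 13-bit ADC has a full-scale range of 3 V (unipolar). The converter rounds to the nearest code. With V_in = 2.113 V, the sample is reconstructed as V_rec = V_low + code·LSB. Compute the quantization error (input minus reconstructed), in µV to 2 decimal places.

Step size: 3 V ÷ 2^13 = 366.21 µV.
(V_in − V_low)/LSB = (2.113 − 0)/0.000366211 = 5769.8987 → code 5770 (round).
Reconstructed: 2.1130371 V.
Difference: -3.71094e-05 V → -37.11 µV.

-37.11 µV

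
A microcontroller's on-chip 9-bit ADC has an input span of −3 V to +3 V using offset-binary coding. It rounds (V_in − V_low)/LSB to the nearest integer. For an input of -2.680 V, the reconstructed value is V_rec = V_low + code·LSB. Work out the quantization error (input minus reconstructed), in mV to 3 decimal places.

3.594 mV

LSB = 6/2^9 = 11.719 mV.
(-2.680 − (−3))/0.0117188 = 27.3067; round gives code 27.
Code 27 maps back to (−3) + 27×0.0117188 V = -2.6835938 V.
Difference: 0.00359375 V → 3.594 mV.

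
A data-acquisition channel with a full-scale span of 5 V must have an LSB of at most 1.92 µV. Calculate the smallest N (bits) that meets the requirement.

Number of steps required ≥ 5 V / 1.92 µV = 2604166.67.
Need 2^N ≥ 2604166.67; 2^21 = 2097152, 2^22 = 4194304.
Minimum N = 22.

22 bits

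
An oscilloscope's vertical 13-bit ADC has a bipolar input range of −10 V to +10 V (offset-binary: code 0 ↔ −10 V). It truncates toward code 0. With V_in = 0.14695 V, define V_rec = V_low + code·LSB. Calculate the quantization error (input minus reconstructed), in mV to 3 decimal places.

0.466 mV

LSB = 20/2^13 = 2.441 mV.
(0.14695 − (−10))/0.00244141 = 4156.1907; ⌊·⌋ gives code 4156.
Code 4156 maps back to (−10) + 4156×0.00244141 V = 0.14648438 V.
Difference: 0.000465625 V → 0.466 mV.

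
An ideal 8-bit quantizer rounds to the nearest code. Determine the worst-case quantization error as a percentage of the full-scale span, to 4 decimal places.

0.1953 %

Rounding → worst-case error = ½ LSB = V_FS/2^9, so 100/512 = 0.195312 % of full scale.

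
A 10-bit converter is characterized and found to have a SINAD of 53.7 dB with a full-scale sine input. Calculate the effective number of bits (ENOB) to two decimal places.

ENOB = (SINAD − 1.76) / 6.02 = (53.7 − 1.76)/6.02 = 8.628.

8.63 bits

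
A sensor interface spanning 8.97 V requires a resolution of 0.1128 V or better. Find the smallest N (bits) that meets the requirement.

Number of steps required ≥ 8.97 V / 0.1128 V = 79.52.
Need 2^N ≥ 79.52; 2^6 = 64, 2^7 = 128.
Minimum N = 7.

7 bits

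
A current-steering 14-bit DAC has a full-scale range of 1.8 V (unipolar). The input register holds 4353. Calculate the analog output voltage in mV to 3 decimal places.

478.235 mV

LSB = 1.8 V / 2^14 = 109.86 µV.
V_out = 0 + 4353 × 0.000109863 V = 0.478235 V.
= 478.235 mV.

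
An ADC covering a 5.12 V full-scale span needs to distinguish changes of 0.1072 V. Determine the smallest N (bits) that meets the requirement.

Number of steps required ≥ 5.12 V / 0.1072 V = 47.76.
Need 2^N ≥ 47.76; 2^5 = 32, 2^6 = 64.
Minimum N = 6.

6 bits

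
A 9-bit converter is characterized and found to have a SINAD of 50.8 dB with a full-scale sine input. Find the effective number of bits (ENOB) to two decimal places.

8.15 bits

ENOB = (SINAD − 1.76) / 6.02 = (50.8 − 1.76)/6.02 = 8.146.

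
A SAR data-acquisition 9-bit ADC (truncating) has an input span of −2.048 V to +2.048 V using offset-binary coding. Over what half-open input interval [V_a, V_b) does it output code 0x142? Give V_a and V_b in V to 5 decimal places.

[0.52800 V, 0.53600 V)

LSB = 4.096/2^9 = 8.000 mV.
Code 0x142 = 322 decimal.
V_a = V_low + 322·LSB = 0.528 V; V_b = V_low + 323·LSB = 0.536 V.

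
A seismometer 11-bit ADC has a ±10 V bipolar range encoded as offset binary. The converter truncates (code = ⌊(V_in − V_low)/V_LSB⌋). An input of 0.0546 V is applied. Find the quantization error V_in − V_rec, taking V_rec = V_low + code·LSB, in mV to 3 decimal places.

LSB = 20/2^11 = 9.766 mV.
(V_in − V_low)/LSB = (0.0546 − (−10))/0.00976562 = 1029.5910 → code 1029 (floor).
V_rec = (−10) + 1029·0.00976562 = 0.048828125 V.
Difference: 0.00577188 V → 5.772 mV.

5.772 mV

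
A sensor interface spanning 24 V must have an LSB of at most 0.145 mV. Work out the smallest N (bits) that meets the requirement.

18 bits

Number of steps required ≥ 24 V / 0.145 mV = 165517.24.
Need 2^N ≥ 165517.24; 2^17 = 131072, 2^18 = 262144.
Minimum N = 18.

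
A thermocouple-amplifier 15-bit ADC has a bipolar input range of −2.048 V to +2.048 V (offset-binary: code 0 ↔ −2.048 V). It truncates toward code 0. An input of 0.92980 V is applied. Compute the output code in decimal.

code 23822

Full-scale span = 4.096 V; LSB = 4.096/2^15 = 125.00 µV.
Input sits at 23822.400 steps above V_low.
Floor → code 23822.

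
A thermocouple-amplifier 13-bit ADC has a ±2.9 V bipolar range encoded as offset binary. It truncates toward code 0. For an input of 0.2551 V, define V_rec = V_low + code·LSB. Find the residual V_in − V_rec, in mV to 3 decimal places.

One LSB is 5.8 V / 8192 = 0.708 mV.
Scaled input = 4456.3068 LSBs, so code = 4456.
Code 4456 maps back to (−2.9) + 4456×0.000708008 V = 0.25488281 V.
Difference: 0.000217187 V → 0.217 mV.

0.217 mV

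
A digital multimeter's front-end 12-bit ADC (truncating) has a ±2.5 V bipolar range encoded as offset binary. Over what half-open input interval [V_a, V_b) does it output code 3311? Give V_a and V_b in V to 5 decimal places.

LSB = 5/2^12 = 1.221 mV.
V_a = V_low + 3311·LSB = 1.54175 V; V_b = V_low + 3312·LSB = 1.54297 V.

[1.54175 V, 1.54297 V)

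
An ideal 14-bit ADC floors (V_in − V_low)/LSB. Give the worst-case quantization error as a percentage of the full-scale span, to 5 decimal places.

0.00610 %

Truncating → worst-case error = 1 LSB = V_FS/2^14, so 100/16384 = 0.00610352 % of full scale.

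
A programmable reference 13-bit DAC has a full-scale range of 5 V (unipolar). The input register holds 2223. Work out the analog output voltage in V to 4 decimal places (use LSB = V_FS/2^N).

LSB = 5 V / 2^13 = 0.610 mV.
V_out = 0 + 2223 × 0.000610352 V = 1.35681 V.

1.3568 V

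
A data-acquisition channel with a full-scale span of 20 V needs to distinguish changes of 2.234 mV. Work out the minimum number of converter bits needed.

Number of steps required ≥ 20 V / 2.234 mV = 8952.55.
Need 2^N ≥ 8952.55; 2^13 = 8192, 2^14 = 16384.
Minimum N = 14.

14 bits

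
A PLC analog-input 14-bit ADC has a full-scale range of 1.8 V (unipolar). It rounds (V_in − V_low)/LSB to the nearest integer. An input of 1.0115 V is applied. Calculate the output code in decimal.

code 9207

With 16384 levels over 1.8 V, one step is 109.86 µV.
Input sits at 9206.898 steps above V_low.
Round → code 9207.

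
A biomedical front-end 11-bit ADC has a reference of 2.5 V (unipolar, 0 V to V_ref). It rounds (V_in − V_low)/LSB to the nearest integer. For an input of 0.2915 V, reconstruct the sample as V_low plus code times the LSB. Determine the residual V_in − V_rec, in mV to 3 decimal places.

Step size: 2.5 V ÷ 2^11 = 1.221 mV.
Scaled input = 238.7968 LSBs, so code = 239.
Reconstructed: 0.29174805 V.
Difference: -0.000248047 V → -0.248 mV.

-0.248 mV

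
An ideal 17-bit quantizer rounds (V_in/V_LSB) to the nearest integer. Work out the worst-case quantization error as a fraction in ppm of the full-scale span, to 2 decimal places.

Rounding → worst-case error = ½ LSB = V_FS/2^18, so 1e+06/262144 = 3.8147 ppm of full scale.

3.81 ppm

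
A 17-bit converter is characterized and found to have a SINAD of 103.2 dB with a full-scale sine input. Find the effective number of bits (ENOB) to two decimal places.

ENOB = (SINAD − 1.76) / 6.02 = (103.2 − 1.76)/6.02 = 16.850.

16.85 bits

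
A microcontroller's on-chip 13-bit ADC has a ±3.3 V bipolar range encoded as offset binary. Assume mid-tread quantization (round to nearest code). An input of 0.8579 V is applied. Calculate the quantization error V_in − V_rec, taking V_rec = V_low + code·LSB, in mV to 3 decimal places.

-0.132 mV

One LSB is 6.6 V / 8192 = 0.806 mV.
Scaled input = 5160.8359 LSBs, so code = 5161.
V_rec = (−3.3) + 5161·0.000805664 = 0.85803223 V.
Error = 0.8579 − 0.85803223 = -0.000132227 V = -0.132 mV.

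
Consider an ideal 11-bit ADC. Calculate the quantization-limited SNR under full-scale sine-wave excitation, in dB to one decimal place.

68.0 dB

SNR ≈ 6.02·N + 1.76 dB = 6.02·11 + 1.76 = 67.98 dB.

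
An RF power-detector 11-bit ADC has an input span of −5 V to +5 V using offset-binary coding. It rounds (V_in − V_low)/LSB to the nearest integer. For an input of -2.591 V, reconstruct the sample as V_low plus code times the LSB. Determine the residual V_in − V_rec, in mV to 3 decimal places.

One LSB is 10 V / 2048 = 4.883 mV.
(V_in − V_low)/LSB = (-2.591 − (−5))/0.00488281 = 493.3632 → code 493 (round).
Code 493 maps back to (−5) + 493×0.00488281 V = -2.5927734 V.
Difference: 0.00177344 V → 1.773 mV.

1.773 mV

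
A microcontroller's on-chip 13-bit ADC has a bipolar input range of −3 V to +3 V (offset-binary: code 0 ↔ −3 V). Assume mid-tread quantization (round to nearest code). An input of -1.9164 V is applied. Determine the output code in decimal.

code 1479

With 8192 levels over 6 V, one step is 0.732 mV.
Input sits at 1479.475 steps above V_low.
Round → code 1479.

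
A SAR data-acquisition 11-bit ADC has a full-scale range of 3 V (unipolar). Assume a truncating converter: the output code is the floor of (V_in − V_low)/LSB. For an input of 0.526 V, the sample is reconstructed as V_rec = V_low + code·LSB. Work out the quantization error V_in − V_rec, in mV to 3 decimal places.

Step size: 3 V ÷ 2^11 = 1.465 mV.
(0.526 − 0)/0.00146484 = 359.0827; ⌊·⌋ gives code 359.
Code 359 maps back to 0 + 359×0.00146484 V = 0.52587891 V.
V_in − V_rec = 0.000121094 V = 0.121 mV.

0.121 mV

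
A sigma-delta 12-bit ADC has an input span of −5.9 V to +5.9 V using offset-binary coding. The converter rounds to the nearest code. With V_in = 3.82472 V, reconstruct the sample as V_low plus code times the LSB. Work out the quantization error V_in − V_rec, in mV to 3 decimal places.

-1.061 mV

LSB = 11.8/2^12 = 2.881 mV.
Scaled input = 3375.6316 LSBs, so code = 3376.
Code 3376 maps back to (−5.9) + 3376×0.00288086 V = 3.8257812 V.
Difference: -0.00106125 V → -1.061 mV.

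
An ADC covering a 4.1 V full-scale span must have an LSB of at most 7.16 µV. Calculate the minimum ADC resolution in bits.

Number of steps required ≥ 4.1 V / 7.16 µV = 572625.70.
Need 2^N ≥ 572625.70; 2^19 = 524288, 2^20 = 1048576.
Minimum N = 20.

20 bits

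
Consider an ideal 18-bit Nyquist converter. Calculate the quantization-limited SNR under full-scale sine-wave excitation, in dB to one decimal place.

SNR ≈ 6.02·N + 1.76 dB = 6.02·18 + 1.76 = 110.12 dB.

110.1 dB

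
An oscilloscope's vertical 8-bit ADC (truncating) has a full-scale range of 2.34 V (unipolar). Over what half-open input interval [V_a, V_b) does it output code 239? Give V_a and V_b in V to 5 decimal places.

[2.18461 V, 2.19375 V)

LSB = 2.34/2^8 = 9.141 mV.
V_a = V_low + 239·LSB = 2.18461 V; V_b = V_low + 240·LSB = 2.19375 V.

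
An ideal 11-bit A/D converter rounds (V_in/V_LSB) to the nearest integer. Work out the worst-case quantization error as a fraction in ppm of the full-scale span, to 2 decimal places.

Rounding → worst-case error = ½ LSB = V_FS/2^12, so 1e+06/4096 = 244.141 ppm of full scale.

244.14 ppm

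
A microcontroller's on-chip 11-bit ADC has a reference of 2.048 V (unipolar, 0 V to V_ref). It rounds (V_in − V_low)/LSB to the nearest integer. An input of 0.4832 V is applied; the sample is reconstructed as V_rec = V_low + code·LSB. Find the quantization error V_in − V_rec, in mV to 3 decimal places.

0.200 mV

Step size: 2.048 V ÷ 2^11 = 1.000 mV.
(V_in − V_low)/LSB = (0.4832 − 0)/0.001 = 483.2000 → code 483 (round).
V_rec = 0 + 483·0.001 = 0.483 V.
Difference: 0.0002 V → 0.200 mV.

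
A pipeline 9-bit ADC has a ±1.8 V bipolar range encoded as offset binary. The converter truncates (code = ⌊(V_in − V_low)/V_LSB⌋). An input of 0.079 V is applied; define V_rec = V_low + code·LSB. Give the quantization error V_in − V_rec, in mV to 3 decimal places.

One LSB is 3.6 V / 512 = 7.031 mV.
(0.079 − (−1.8))/0.00703125 = 267.2356; ⌊·⌋ gives code 267.
Reconstructed: 0.07734375 V.
V_in − V_rec = 0.00165625 V = 1.656 mV.

1.656 mV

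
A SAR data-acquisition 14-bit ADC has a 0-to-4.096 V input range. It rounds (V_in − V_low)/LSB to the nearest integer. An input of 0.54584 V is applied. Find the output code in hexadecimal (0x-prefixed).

With 16384 levels over 4.096 V, one step is 250.00 µV.
Input sits at 2183.360 steps above V_low.
Round → code 2183.
In hexadecimal (0x-prefixed): 0x887.

code 0x887 (decimal 2183)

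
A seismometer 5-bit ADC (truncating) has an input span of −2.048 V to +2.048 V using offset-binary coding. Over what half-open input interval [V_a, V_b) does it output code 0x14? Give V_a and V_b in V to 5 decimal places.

LSB = 4.096/2^5 = 128.000 mV.
Code 0x14 = 20 decimal.
V_a = V_low + 20·LSB = 0.512 V; V_b = V_low + 21·LSB = 0.64 V.

[0.51200 V, 0.64000 V)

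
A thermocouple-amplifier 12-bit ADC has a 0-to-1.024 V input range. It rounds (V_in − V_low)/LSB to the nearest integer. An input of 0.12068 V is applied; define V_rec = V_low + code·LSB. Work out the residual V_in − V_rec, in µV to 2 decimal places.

-70.00 µV

One LSB is 1.024 V / 4096 = 250.00 µV.
(V_in − V_low)/LSB = (0.12068 − 0)/0.00025 = 482.7200 → code 483 (round).
V_rec = 0 + 483·0.00025 = 0.12075 V.
V_in − V_rec = -7e-05 V = -70.00 µV.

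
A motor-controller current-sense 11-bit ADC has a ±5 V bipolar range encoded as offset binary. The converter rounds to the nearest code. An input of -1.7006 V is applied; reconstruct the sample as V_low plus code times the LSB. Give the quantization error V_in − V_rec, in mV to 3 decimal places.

-1.381 mV

Step size: 10 V ÷ 2^11 = 4.883 mV.
(V_in − V_low)/LSB = (-1.7006 − (−5))/0.00488281 = 675.7171 → code 676 (round).
Reconstructed: -1.6992188 V.
V_in − V_rec = -0.00138125 V = -1.381 mV.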